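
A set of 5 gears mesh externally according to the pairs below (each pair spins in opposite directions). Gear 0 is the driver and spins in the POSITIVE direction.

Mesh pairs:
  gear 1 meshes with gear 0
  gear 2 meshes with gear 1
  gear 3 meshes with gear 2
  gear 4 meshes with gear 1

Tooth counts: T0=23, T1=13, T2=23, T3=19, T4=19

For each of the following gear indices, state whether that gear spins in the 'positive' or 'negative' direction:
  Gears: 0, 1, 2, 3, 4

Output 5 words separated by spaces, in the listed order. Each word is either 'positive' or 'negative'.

Answer: positive negative positive negative positive

Derivation:
Gear 0 (driver): positive (depth 0)
  gear 1: meshes with gear 0 -> depth 1 -> negative (opposite of gear 0)
  gear 2: meshes with gear 1 -> depth 2 -> positive (opposite of gear 1)
  gear 3: meshes with gear 2 -> depth 3 -> negative (opposite of gear 2)
  gear 4: meshes with gear 1 -> depth 2 -> positive (opposite of gear 1)
Queried indices 0, 1, 2, 3, 4 -> positive, negative, positive, negative, positive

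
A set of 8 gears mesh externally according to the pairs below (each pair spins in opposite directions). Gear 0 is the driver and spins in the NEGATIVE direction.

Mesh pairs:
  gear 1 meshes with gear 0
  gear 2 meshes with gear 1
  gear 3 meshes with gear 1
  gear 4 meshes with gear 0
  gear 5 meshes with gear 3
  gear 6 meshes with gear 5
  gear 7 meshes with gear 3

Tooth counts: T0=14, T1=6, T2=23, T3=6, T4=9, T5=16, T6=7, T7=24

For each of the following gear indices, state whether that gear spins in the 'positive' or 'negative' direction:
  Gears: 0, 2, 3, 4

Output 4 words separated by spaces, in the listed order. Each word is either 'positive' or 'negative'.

Answer: negative negative negative positive

Derivation:
Gear 0 (driver): negative (depth 0)
  gear 1: meshes with gear 0 -> depth 1 -> positive (opposite of gear 0)
  gear 2: meshes with gear 1 -> depth 2 -> negative (opposite of gear 1)
  gear 3: meshes with gear 1 -> depth 2 -> negative (opposite of gear 1)
  gear 4: meshes with gear 0 -> depth 1 -> positive (opposite of gear 0)
  gear 5: meshes with gear 3 -> depth 3 -> positive (opposite of gear 3)
  gear 6: meshes with gear 5 -> depth 4 -> negative (opposite of gear 5)
  gear 7: meshes with gear 3 -> depth 3 -> positive (opposite of gear 3)
Queried indices 0, 2, 3, 4 -> negative, negative, negative, positive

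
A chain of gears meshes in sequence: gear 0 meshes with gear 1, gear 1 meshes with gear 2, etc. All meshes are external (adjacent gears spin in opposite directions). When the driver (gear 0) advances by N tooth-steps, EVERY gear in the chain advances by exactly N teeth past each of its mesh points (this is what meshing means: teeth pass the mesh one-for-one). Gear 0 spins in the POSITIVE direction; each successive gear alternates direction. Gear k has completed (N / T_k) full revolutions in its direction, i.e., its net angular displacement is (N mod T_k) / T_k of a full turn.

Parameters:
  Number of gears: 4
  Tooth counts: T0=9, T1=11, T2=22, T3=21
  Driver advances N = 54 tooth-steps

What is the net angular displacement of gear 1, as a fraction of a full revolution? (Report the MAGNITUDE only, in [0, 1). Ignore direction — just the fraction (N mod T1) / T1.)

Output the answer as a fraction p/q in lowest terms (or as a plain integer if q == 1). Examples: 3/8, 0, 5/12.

Chain of 4 gears, tooth counts: [9, 11, 22, 21]
  gear 0: T0=9, direction=positive, advance = 54 mod 9 = 0 teeth = 0/9 turn
  gear 1: T1=11, direction=negative, advance = 54 mod 11 = 10 teeth = 10/11 turn
  gear 2: T2=22, direction=positive, advance = 54 mod 22 = 10 teeth = 10/22 turn
  gear 3: T3=21, direction=negative, advance = 54 mod 21 = 12 teeth = 12/21 turn
Gear 1: 54 mod 11 = 10
Fraction = 10 / 11 = 10/11 (gcd(10,11)=1) = 10/11

Answer: 10/11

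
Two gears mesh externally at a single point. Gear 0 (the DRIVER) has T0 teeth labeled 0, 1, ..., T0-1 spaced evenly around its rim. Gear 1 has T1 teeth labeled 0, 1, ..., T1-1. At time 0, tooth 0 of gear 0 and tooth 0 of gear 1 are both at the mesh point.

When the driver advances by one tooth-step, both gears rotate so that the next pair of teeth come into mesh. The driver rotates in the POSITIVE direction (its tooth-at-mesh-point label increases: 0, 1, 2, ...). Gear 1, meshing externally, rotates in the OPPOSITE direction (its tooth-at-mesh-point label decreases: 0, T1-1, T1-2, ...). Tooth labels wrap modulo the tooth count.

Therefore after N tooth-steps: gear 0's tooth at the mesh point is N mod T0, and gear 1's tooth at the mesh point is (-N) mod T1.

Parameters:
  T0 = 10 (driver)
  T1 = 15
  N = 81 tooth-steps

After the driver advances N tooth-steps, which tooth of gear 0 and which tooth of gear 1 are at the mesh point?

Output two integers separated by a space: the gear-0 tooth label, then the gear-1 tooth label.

Answer: 1 9

Derivation:
Gear 0 (driver, T0=10): tooth at mesh = N mod T0
  81 = 8 * 10 + 1, so 81 mod 10 = 1
  gear 0 tooth = 1
Gear 1 (driven, T1=15): tooth at mesh = (-N) mod T1
  81 = 5 * 15 + 6, so 81 mod 15 = 6
  (-81) mod 15 = (-6) mod 15 = 15 - 6 = 9
Mesh after 81 steps: gear-0 tooth 1 meets gear-1 tooth 9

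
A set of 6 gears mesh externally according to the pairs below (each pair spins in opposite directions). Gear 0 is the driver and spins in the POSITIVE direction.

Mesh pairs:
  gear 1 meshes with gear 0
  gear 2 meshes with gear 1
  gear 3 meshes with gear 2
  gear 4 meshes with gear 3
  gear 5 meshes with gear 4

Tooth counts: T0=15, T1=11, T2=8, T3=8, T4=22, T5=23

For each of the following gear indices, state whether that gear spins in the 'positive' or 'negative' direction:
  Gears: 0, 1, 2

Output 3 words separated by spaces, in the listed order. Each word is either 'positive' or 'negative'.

Gear 0 (driver): positive (depth 0)
  gear 1: meshes with gear 0 -> depth 1 -> negative (opposite of gear 0)
  gear 2: meshes with gear 1 -> depth 2 -> positive (opposite of gear 1)
  gear 3: meshes with gear 2 -> depth 3 -> negative (opposite of gear 2)
  gear 4: meshes with gear 3 -> depth 4 -> positive (opposite of gear 3)
  gear 5: meshes with gear 4 -> depth 5 -> negative (opposite of gear 4)
Queried indices 0, 1, 2 -> positive, negative, positive

Answer: positive negative positive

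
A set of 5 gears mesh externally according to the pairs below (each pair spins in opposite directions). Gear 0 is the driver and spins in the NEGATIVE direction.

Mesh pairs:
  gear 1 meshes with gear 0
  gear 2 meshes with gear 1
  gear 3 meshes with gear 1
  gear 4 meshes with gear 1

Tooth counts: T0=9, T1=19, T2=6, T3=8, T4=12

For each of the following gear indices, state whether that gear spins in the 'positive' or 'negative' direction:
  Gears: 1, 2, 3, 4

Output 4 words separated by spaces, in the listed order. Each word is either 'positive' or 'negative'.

Gear 0 (driver): negative (depth 0)
  gear 1: meshes with gear 0 -> depth 1 -> positive (opposite of gear 0)
  gear 2: meshes with gear 1 -> depth 2 -> negative (opposite of gear 1)
  gear 3: meshes with gear 1 -> depth 2 -> negative (opposite of gear 1)
  gear 4: meshes with gear 1 -> depth 2 -> negative (opposite of gear 1)
Queried indices 1, 2, 3, 4 -> positive, negative, negative, negative

Answer: positive negative negative negative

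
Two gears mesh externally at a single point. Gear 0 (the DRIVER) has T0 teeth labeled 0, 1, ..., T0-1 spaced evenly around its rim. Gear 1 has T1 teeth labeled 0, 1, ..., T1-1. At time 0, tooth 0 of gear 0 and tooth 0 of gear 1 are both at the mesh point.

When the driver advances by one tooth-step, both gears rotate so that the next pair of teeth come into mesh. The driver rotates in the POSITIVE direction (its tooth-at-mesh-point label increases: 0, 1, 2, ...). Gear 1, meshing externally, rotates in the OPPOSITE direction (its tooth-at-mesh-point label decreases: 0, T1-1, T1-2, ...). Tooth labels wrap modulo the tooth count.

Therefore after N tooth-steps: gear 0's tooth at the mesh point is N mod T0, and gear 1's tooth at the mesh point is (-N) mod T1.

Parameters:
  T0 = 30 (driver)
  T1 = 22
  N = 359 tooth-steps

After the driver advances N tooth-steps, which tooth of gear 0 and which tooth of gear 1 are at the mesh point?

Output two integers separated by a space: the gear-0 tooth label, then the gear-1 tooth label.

Answer: 29 15

Derivation:
Gear 0 (driver, T0=30): tooth at mesh = N mod T0
  359 = 11 * 30 + 29, so 359 mod 30 = 29
  gear 0 tooth = 29
Gear 1 (driven, T1=22): tooth at mesh = (-N) mod T1
  359 = 16 * 22 + 7, so 359 mod 22 = 7
  (-359) mod 22 = (-7) mod 22 = 22 - 7 = 15
Mesh after 359 steps: gear-0 tooth 29 meets gear-1 tooth 15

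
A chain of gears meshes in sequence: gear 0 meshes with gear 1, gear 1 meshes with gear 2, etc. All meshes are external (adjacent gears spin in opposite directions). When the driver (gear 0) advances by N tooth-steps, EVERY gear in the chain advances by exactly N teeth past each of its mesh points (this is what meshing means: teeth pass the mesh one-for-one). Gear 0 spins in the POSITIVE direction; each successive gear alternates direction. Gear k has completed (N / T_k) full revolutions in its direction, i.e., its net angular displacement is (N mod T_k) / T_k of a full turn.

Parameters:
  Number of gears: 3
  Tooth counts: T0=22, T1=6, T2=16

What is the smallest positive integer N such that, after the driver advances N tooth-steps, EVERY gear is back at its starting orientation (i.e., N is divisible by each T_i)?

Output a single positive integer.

Answer: 528

Derivation:
Gear k returns to start when N is a multiple of T_k.
All gears at start simultaneously when N is a common multiple of [22, 6, 16]; the smallest such N is lcm(22, 6, 16).
Start: lcm = T0 = 22
Fold in T1=6: gcd(22, 6) = 2; lcm(22, 6) = 22 * 6 / 2 = 132 / 2 = 66
Fold in T2=16: gcd(66, 16) = 2; lcm(66, 16) = 66 * 16 / 2 = 1056 / 2 = 528
Full cycle length = 528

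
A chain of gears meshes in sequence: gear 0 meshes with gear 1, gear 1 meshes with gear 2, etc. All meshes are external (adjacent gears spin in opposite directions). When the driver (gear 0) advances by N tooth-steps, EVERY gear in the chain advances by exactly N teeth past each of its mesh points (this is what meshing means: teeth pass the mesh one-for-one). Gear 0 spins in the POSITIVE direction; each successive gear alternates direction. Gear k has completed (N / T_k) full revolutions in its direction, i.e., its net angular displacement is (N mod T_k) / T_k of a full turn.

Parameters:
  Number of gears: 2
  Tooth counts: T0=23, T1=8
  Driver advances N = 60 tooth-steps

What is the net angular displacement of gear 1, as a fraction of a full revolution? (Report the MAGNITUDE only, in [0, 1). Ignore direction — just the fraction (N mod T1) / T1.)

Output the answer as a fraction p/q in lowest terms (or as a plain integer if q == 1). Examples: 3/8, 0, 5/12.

Answer: 1/2

Derivation:
Chain of 2 gears, tooth counts: [23, 8]
  gear 0: T0=23, direction=positive, advance = 60 mod 23 = 14 teeth = 14/23 turn
  gear 1: T1=8, direction=negative, advance = 60 mod 8 = 4 teeth = 4/8 turn
Gear 1: 60 mod 8 = 4
Fraction = 4 / 8 = 1/2 (gcd(4,8)=4) = 1/2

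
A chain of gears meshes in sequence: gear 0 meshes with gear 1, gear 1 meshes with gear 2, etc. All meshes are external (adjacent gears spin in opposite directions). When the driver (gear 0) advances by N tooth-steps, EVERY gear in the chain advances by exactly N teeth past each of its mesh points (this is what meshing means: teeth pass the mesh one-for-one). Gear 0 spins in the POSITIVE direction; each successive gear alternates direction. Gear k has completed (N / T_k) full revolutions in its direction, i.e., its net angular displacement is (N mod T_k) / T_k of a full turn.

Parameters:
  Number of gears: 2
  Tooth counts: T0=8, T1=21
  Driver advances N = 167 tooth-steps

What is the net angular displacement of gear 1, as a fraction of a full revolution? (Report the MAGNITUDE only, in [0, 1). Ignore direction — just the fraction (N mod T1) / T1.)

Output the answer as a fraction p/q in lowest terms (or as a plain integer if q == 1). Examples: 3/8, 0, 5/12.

Answer: 20/21

Derivation:
Chain of 2 gears, tooth counts: [8, 21]
  gear 0: T0=8, direction=positive, advance = 167 mod 8 = 7 teeth = 7/8 turn
  gear 1: T1=21, direction=negative, advance = 167 mod 21 = 20 teeth = 20/21 turn
Gear 1: 167 mod 21 = 20
Fraction = 20 / 21 = 20/21 (gcd(20,21)=1) = 20/21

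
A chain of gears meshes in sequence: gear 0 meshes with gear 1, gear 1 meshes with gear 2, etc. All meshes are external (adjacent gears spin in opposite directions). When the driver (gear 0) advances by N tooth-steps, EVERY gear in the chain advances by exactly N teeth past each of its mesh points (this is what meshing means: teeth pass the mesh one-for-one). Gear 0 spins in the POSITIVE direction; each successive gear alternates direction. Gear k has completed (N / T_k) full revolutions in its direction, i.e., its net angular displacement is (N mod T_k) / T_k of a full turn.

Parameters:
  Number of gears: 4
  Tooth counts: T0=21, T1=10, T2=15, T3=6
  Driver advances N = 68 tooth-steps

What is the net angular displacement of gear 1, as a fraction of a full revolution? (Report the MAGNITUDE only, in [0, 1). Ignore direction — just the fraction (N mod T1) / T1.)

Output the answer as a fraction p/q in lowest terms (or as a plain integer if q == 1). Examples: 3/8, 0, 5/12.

Answer: 4/5

Derivation:
Chain of 4 gears, tooth counts: [21, 10, 15, 6]
  gear 0: T0=21, direction=positive, advance = 68 mod 21 = 5 teeth = 5/21 turn
  gear 1: T1=10, direction=negative, advance = 68 mod 10 = 8 teeth = 8/10 turn
  gear 2: T2=15, direction=positive, advance = 68 mod 15 = 8 teeth = 8/15 turn
  gear 3: T3=6, direction=negative, advance = 68 mod 6 = 2 teeth = 2/6 turn
Gear 1: 68 mod 10 = 8
Fraction = 8 / 10 = 4/5 (gcd(8,10)=2) = 4/5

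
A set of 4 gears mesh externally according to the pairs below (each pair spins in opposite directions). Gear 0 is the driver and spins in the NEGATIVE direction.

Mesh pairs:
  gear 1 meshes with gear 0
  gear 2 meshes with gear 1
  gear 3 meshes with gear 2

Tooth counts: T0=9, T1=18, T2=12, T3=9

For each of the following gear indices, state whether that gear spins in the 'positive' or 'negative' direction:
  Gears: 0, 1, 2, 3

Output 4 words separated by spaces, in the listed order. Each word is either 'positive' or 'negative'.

Answer: negative positive negative positive

Derivation:
Gear 0 (driver): negative (depth 0)
  gear 1: meshes with gear 0 -> depth 1 -> positive (opposite of gear 0)
  gear 2: meshes with gear 1 -> depth 2 -> negative (opposite of gear 1)
  gear 3: meshes with gear 2 -> depth 3 -> positive (opposite of gear 2)
Queried indices 0, 1, 2, 3 -> negative, positive, negative, positive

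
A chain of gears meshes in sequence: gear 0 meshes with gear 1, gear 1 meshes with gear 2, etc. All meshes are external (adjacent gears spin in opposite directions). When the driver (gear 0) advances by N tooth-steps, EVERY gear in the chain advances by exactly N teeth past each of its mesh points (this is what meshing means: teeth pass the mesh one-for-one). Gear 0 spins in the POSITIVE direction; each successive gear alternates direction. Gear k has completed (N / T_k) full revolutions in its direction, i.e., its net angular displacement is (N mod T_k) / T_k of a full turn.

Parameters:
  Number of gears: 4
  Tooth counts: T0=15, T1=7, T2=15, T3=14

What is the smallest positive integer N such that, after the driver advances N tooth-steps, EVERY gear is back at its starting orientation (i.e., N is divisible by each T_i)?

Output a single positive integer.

Gear k returns to start when N is a multiple of T_k.
All gears at start simultaneously when N is a common multiple of [15, 7, 15, 14]; the smallest such N is lcm(15, 7, 15, 14).
Start: lcm = T0 = 15
Fold in T1=7: gcd(15, 7) = 1; lcm(15, 7) = 15 * 7 / 1 = 105 / 1 = 105
Fold in T2=15: gcd(105, 15) = 15; lcm(105, 15) = 105 * 15 / 15 = 1575 / 15 = 105
Fold in T3=14: gcd(105, 14) = 7; lcm(105, 14) = 105 * 14 / 7 = 1470 / 7 = 210
Full cycle length = 210

Answer: 210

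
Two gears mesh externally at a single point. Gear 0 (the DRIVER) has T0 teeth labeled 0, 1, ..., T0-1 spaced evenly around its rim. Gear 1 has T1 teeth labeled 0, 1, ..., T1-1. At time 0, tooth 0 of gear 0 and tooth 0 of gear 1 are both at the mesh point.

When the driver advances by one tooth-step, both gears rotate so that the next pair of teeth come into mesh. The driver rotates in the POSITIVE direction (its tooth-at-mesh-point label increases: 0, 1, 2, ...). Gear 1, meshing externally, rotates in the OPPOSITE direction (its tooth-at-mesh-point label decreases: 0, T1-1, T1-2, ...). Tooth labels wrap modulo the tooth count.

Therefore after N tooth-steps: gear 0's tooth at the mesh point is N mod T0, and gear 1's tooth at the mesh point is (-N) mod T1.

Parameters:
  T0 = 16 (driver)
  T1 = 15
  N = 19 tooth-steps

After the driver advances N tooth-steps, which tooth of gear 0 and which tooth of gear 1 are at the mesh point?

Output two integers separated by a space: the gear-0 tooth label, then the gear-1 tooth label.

Answer: 3 11

Derivation:
Gear 0 (driver, T0=16): tooth at mesh = N mod T0
  19 = 1 * 16 + 3, so 19 mod 16 = 3
  gear 0 tooth = 3
Gear 1 (driven, T1=15): tooth at mesh = (-N) mod T1
  19 = 1 * 15 + 4, so 19 mod 15 = 4
  (-19) mod 15 = (-4) mod 15 = 15 - 4 = 11
Mesh after 19 steps: gear-0 tooth 3 meets gear-1 tooth 11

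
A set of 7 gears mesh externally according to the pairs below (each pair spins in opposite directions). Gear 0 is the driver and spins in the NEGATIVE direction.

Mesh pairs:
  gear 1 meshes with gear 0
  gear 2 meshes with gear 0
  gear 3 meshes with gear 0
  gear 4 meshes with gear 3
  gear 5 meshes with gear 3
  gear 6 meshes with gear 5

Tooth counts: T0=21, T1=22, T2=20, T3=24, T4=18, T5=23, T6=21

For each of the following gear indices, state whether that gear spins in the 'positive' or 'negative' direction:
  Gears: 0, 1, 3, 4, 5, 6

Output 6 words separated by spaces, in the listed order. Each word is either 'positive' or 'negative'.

Gear 0 (driver): negative (depth 0)
  gear 1: meshes with gear 0 -> depth 1 -> positive (opposite of gear 0)
  gear 2: meshes with gear 0 -> depth 1 -> positive (opposite of gear 0)
  gear 3: meshes with gear 0 -> depth 1 -> positive (opposite of gear 0)
  gear 4: meshes with gear 3 -> depth 2 -> negative (opposite of gear 3)
  gear 5: meshes with gear 3 -> depth 2 -> negative (opposite of gear 3)
  gear 6: meshes with gear 5 -> depth 3 -> positive (opposite of gear 5)
Queried indices 0, 1, 3, 4, 5, 6 -> negative, positive, positive, negative, negative, positive

Answer: negative positive positive negative negative positive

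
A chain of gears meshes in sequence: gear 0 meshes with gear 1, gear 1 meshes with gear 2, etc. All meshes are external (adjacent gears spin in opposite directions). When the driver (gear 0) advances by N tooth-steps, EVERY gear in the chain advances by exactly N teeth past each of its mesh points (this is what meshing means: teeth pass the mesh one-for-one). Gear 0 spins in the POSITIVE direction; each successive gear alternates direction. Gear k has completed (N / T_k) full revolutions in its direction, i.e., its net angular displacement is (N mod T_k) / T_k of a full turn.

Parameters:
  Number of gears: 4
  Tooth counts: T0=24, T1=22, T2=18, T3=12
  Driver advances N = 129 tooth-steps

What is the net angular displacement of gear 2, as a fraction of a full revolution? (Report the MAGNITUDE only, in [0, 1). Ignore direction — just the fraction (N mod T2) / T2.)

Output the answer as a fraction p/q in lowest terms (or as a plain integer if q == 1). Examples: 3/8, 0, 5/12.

Chain of 4 gears, tooth counts: [24, 22, 18, 12]
  gear 0: T0=24, direction=positive, advance = 129 mod 24 = 9 teeth = 9/24 turn
  gear 1: T1=22, direction=negative, advance = 129 mod 22 = 19 teeth = 19/22 turn
  gear 2: T2=18, direction=positive, advance = 129 mod 18 = 3 teeth = 3/18 turn
  gear 3: T3=12, direction=negative, advance = 129 mod 12 = 9 teeth = 9/12 turn
Gear 2: 129 mod 18 = 3
Fraction = 3 / 18 = 1/6 (gcd(3,18)=3) = 1/6

Answer: 1/6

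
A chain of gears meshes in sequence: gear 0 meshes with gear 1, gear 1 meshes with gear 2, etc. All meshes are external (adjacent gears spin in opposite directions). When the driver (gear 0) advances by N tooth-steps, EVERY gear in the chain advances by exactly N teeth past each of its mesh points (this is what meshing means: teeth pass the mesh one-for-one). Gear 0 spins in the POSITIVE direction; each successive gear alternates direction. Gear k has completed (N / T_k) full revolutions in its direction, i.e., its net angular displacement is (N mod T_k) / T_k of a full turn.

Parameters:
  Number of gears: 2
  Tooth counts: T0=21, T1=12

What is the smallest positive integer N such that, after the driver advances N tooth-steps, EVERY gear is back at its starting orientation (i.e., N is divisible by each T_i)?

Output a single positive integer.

Gear k returns to start when N is a multiple of T_k.
All gears at start simultaneously when N is a common multiple of [21, 12]; the smallest such N is lcm(21, 12).
Start: lcm = T0 = 21
Fold in T1=12: gcd(21, 12) = 3; lcm(21, 12) = 21 * 12 / 3 = 252 / 3 = 84
Full cycle length = 84

Answer: 84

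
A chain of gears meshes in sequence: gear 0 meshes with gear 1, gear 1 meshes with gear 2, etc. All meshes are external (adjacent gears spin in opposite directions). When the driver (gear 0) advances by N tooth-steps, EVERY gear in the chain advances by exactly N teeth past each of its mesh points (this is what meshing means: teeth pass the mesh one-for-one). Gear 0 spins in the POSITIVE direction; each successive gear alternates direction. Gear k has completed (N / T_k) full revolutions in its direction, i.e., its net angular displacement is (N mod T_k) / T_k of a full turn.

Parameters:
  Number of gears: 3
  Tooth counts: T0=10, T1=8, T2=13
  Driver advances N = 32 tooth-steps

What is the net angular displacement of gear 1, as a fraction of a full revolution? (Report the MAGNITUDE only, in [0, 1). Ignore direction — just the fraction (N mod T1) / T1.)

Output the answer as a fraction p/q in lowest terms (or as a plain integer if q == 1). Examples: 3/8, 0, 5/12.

Answer: 0

Derivation:
Chain of 3 gears, tooth counts: [10, 8, 13]
  gear 0: T0=10, direction=positive, advance = 32 mod 10 = 2 teeth = 2/10 turn
  gear 1: T1=8, direction=negative, advance = 32 mod 8 = 0 teeth = 0/8 turn
  gear 2: T2=13, direction=positive, advance = 32 mod 13 = 6 teeth = 6/13 turn
Gear 1: 32 mod 8 = 0
Fraction = 0 / 8 = 0/1 (gcd(0,8)=8) = 0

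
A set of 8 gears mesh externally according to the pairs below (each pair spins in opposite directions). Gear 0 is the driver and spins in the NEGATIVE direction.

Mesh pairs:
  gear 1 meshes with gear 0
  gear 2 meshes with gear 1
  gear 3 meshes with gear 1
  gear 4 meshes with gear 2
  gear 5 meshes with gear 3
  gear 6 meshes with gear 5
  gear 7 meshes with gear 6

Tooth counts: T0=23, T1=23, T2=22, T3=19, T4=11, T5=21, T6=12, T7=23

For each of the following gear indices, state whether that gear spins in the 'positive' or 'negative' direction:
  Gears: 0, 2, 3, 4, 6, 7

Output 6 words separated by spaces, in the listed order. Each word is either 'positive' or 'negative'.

Answer: negative negative negative positive negative positive

Derivation:
Gear 0 (driver): negative (depth 0)
  gear 1: meshes with gear 0 -> depth 1 -> positive (opposite of gear 0)
  gear 2: meshes with gear 1 -> depth 2 -> negative (opposite of gear 1)
  gear 3: meshes with gear 1 -> depth 2 -> negative (opposite of gear 1)
  gear 4: meshes with gear 2 -> depth 3 -> positive (opposite of gear 2)
  gear 5: meshes with gear 3 -> depth 3 -> positive (opposite of gear 3)
  gear 6: meshes with gear 5 -> depth 4 -> negative (opposite of gear 5)
  gear 7: meshes with gear 6 -> depth 5 -> positive (opposite of gear 6)
Queried indices 0, 2, 3, 4, 6, 7 -> negative, negative, negative, positive, negative, positive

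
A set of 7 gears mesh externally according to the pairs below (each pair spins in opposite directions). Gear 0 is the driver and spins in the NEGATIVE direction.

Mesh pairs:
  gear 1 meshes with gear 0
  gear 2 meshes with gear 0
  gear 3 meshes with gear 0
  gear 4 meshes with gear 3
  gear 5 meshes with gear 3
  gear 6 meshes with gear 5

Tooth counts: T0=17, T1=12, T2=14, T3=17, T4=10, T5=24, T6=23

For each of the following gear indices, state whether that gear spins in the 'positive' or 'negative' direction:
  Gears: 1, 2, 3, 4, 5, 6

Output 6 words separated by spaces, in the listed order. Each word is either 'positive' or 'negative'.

Answer: positive positive positive negative negative positive

Derivation:
Gear 0 (driver): negative (depth 0)
  gear 1: meshes with gear 0 -> depth 1 -> positive (opposite of gear 0)
  gear 2: meshes with gear 0 -> depth 1 -> positive (opposite of gear 0)
  gear 3: meshes with gear 0 -> depth 1 -> positive (opposite of gear 0)
  gear 4: meshes with gear 3 -> depth 2 -> negative (opposite of gear 3)
  gear 5: meshes with gear 3 -> depth 2 -> negative (opposite of gear 3)
  gear 6: meshes with gear 5 -> depth 3 -> positive (opposite of gear 5)
Queried indices 1, 2, 3, 4, 5, 6 -> positive, positive, positive, negative, negative, positive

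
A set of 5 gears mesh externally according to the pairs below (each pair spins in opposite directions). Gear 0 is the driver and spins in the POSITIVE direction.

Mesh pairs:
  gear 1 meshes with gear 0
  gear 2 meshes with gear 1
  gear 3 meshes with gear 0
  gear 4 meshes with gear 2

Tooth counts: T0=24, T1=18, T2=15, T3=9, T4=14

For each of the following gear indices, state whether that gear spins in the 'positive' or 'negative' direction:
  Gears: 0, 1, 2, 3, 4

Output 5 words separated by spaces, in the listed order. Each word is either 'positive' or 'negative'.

Answer: positive negative positive negative negative

Derivation:
Gear 0 (driver): positive (depth 0)
  gear 1: meshes with gear 0 -> depth 1 -> negative (opposite of gear 0)
  gear 2: meshes with gear 1 -> depth 2 -> positive (opposite of gear 1)
  gear 3: meshes with gear 0 -> depth 1 -> negative (opposite of gear 0)
  gear 4: meshes with gear 2 -> depth 3 -> negative (opposite of gear 2)
Queried indices 0, 1, 2, 3, 4 -> positive, negative, positive, negative, negative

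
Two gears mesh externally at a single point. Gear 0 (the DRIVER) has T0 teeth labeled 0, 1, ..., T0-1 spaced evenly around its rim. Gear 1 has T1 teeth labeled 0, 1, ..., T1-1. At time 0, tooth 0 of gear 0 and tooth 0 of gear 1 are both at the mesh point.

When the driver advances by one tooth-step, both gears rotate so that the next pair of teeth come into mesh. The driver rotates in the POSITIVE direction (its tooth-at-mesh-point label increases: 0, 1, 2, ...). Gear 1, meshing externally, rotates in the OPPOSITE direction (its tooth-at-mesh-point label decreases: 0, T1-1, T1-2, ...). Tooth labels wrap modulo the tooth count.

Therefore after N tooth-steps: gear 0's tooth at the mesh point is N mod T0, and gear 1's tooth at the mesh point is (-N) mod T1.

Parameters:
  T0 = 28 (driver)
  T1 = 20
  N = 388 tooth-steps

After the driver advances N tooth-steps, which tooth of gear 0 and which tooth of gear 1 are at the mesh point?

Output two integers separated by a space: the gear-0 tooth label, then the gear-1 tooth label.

Answer: 24 12

Derivation:
Gear 0 (driver, T0=28): tooth at mesh = N mod T0
  388 = 13 * 28 + 24, so 388 mod 28 = 24
  gear 0 tooth = 24
Gear 1 (driven, T1=20): tooth at mesh = (-N) mod T1
  388 = 19 * 20 + 8, so 388 mod 20 = 8
  (-388) mod 20 = (-8) mod 20 = 20 - 8 = 12
Mesh after 388 steps: gear-0 tooth 24 meets gear-1 tooth 12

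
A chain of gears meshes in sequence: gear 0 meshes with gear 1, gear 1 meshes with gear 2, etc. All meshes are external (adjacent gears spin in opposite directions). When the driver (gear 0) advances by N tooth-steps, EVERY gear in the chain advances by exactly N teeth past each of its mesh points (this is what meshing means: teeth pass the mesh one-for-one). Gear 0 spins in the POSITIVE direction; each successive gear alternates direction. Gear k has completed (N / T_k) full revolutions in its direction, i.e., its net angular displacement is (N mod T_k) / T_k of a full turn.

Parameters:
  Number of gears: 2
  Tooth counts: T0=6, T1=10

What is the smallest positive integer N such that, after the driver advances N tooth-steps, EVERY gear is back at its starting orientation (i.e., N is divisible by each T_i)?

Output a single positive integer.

Gear k returns to start when N is a multiple of T_k.
All gears at start simultaneously when N is a common multiple of [6, 10]; the smallest such N is lcm(6, 10).
Start: lcm = T0 = 6
Fold in T1=10: gcd(6, 10) = 2; lcm(6, 10) = 6 * 10 / 2 = 60 / 2 = 30
Full cycle length = 30

Answer: 30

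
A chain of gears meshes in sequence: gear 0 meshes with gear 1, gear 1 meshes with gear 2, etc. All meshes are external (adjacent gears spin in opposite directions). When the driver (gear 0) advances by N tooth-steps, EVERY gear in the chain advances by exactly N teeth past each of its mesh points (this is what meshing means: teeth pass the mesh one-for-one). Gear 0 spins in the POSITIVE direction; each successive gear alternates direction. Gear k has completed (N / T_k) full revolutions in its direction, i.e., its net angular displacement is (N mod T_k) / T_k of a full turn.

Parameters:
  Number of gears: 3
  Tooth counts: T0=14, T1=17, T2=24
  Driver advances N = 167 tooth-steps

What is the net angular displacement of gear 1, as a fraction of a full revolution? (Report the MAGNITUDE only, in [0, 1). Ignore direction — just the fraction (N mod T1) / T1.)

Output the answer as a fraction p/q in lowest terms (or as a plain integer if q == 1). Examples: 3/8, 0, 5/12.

Answer: 14/17

Derivation:
Chain of 3 gears, tooth counts: [14, 17, 24]
  gear 0: T0=14, direction=positive, advance = 167 mod 14 = 13 teeth = 13/14 turn
  gear 1: T1=17, direction=negative, advance = 167 mod 17 = 14 teeth = 14/17 turn
  gear 2: T2=24, direction=positive, advance = 167 mod 24 = 23 teeth = 23/24 turn
Gear 1: 167 mod 17 = 14
Fraction = 14 / 17 = 14/17 (gcd(14,17)=1) = 14/17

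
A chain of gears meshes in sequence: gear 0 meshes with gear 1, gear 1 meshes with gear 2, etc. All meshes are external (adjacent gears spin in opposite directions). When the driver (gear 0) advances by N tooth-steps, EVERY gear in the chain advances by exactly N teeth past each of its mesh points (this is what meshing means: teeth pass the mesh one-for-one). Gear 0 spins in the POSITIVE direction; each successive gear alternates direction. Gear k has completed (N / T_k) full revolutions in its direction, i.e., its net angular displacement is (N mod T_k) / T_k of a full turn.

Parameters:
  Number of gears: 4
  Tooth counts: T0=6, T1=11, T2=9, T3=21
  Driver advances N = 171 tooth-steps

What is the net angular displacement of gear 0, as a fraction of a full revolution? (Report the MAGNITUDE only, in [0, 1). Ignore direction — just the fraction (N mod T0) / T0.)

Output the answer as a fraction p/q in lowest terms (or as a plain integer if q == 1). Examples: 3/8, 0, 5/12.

Chain of 4 gears, tooth counts: [6, 11, 9, 21]
  gear 0: T0=6, direction=positive, advance = 171 mod 6 = 3 teeth = 3/6 turn
  gear 1: T1=11, direction=negative, advance = 171 mod 11 = 6 teeth = 6/11 turn
  gear 2: T2=9, direction=positive, advance = 171 mod 9 = 0 teeth = 0/9 turn
  gear 3: T3=21, direction=negative, advance = 171 mod 21 = 3 teeth = 3/21 turn
Gear 0: 171 mod 6 = 3
Fraction = 3 / 6 = 1/2 (gcd(3,6)=3) = 1/2

Answer: 1/2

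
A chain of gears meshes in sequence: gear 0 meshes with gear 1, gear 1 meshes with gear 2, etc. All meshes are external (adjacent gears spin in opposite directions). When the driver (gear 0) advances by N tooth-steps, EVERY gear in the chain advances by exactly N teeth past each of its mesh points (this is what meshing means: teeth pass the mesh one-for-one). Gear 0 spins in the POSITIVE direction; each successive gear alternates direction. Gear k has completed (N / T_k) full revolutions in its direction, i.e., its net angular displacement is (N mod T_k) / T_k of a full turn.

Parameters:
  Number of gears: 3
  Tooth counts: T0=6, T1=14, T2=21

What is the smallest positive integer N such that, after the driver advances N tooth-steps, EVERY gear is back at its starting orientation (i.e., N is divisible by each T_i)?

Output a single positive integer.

Gear k returns to start when N is a multiple of T_k.
All gears at start simultaneously when N is a common multiple of [6, 14, 21]; the smallest such N is lcm(6, 14, 21).
Start: lcm = T0 = 6
Fold in T1=14: gcd(6, 14) = 2; lcm(6, 14) = 6 * 14 / 2 = 84 / 2 = 42
Fold in T2=21: gcd(42, 21) = 21; lcm(42, 21) = 42 * 21 / 21 = 882 / 21 = 42
Full cycle length = 42

Answer: 42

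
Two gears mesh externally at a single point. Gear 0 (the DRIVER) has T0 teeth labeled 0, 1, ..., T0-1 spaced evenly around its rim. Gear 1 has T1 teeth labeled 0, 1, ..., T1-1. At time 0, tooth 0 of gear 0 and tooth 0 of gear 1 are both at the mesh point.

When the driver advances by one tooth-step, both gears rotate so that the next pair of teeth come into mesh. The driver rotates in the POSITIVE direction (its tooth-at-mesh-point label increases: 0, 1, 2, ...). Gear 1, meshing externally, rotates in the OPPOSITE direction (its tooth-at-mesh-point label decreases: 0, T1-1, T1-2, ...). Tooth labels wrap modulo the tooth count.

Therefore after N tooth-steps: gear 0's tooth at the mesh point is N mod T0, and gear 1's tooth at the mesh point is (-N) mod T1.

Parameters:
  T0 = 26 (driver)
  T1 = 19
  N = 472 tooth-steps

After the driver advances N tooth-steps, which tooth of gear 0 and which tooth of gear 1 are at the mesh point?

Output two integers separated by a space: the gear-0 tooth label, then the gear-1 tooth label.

Gear 0 (driver, T0=26): tooth at mesh = N mod T0
  472 = 18 * 26 + 4, so 472 mod 26 = 4
  gear 0 tooth = 4
Gear 1 (driven, T1=19): tooth at mesh = (-N) mod T1
  472 = 24 * 19 + 16, so 472 mod 19 = 16
  (-472) mod 19 = (-16) mod 19 = 19 - 16 = 3
Mesh after 472 steps: gear-0 tooth 4 meets gear-1 tooth 3

Answer: 4 3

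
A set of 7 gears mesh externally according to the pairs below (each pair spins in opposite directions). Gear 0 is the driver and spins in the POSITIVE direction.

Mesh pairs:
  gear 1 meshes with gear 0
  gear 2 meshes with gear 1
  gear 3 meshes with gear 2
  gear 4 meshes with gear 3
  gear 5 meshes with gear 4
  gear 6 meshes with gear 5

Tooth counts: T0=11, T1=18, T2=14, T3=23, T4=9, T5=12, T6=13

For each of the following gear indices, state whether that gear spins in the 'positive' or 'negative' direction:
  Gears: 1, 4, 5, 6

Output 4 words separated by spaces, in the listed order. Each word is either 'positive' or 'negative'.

Answer: negative positive negative positive

Derivation:
Gear 0 (driver): positive (depth 0)
  gear 1: meshes with gear 0 -> depth 1 -> negative (opposite of gear 0)
  gear 2: meshes with gear 1 -> depth 2 -> positive (opposite of gear 1)
  gear 3: meshes with gear 2 -> depth 3 -> negative (opposite of gear 2)
  gear 4: meshes with gear 3 -> depth 4 -> positive (opposite of gear 3)
  gear 5: meshes with gear 4 -> depth 5 -> negative (opposite of gear 4)
  gear 6: meshes with gear 5 -> depth 6 -> positive (opposite of gear 5)
Queried indices 1, 4, 5, 6 -> negative, positive, negative, positive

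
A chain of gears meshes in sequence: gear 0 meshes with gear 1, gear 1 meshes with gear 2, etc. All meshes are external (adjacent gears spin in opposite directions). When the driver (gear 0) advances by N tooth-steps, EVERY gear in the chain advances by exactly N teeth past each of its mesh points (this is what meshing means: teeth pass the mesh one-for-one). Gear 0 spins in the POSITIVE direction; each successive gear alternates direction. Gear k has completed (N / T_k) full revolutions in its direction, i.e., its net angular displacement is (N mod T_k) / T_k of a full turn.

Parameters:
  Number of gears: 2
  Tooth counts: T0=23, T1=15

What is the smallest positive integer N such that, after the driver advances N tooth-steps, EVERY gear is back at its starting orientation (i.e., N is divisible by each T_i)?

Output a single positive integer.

Answer: 345

Derivation:
Gear k returns to start when N is a multiple of T_k.
All gears at start simultaneously when N is a common multiple of [23, 15]; the smallest such N is lcm(23, 15).
Start: lcm = T0 = 23
Fold in T1=15: gcd(23, 15) = 1; lcm(23, 15) = 23 * 15 / 1 = 345 / 1 = 345
Full cycle length = 345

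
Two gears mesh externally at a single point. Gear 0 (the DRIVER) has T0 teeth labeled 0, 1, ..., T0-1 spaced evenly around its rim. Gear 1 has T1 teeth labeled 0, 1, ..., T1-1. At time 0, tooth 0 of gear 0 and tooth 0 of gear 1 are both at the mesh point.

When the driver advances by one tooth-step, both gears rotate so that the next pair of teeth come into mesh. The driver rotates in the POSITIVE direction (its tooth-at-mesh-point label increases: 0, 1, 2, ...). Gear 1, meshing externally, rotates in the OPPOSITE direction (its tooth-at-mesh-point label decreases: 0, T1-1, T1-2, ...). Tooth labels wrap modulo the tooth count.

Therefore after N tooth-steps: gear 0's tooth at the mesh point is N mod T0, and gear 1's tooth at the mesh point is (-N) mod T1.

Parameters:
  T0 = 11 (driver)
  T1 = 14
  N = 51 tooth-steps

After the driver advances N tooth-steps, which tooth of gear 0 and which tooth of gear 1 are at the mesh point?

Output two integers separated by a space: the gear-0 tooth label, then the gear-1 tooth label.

Gear 0 (driver, T0=11): tooth at mesh = N mod T0
  51 = 4 * 11 + 7, so 51 mod 11 = 7
  gear 0 tooth = 7
Gear 1 (driven, T1=14): tooth at mesh = (-N) mod T1
  51 = 3 * 14 + 9, so 51 mod 14 = 9
  (-51) mod 14 = (-9) mod 14 = 14 - 9 = 5
Mesh after 51 steps: gear-0 tooth 7 meets gear-1 tooth 5

Answer: 7 5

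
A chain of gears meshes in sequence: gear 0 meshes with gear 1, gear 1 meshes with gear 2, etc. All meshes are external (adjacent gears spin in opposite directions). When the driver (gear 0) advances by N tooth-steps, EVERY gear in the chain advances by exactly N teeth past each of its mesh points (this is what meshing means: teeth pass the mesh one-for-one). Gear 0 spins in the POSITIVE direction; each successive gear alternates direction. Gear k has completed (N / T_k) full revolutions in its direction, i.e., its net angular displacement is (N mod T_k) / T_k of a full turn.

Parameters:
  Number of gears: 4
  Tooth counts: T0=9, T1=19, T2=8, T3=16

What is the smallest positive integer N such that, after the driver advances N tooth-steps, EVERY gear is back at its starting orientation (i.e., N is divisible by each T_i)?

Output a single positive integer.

Answer: 2736

Derivation:
Gear k returns to start when N is a multiple of T_k.
All gears at start simultaneously when N is a common multiple of [9, 19, 8, 16]; the smallest such N is lcm(9, 19, 8, 16).
Start: lcm = T0 = 9
Fold in T1=19: gcd(9, 19) = 1; lcm(9, 19) = 9 * 19 / 1 = 171 / 1 = 171
Fold in T2=8: gcd(171, 8) = 1; lcm(171, 8) = 171 * 8 / 1 = 1368 / 1 = 1368
Fold in T3=16: gcd(1368, 16) = 8; lcm(1368, 16) = 1368 * 16 / 8 = 21888 / 8 = 2736
Full cycle length = 2736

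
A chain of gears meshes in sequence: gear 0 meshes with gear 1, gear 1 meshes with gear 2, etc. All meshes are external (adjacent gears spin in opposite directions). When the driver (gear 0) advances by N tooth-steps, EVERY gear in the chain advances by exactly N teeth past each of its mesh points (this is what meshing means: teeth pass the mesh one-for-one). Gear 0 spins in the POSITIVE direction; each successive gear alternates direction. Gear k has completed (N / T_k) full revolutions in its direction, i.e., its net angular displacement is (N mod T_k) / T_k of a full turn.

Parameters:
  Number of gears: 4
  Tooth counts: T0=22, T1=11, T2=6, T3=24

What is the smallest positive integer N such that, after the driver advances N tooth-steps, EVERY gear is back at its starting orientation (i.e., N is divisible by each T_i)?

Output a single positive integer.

Answer: 264

Derivation:
Gear k returns to start when N is a multiple of T_k.
All gears at start simultaneously when N is a common multiple of [22, 11, 6, 24]; the smallest such N is lcm(22, 11, 6, 24).
Start: lcm = T0 = 22
Fold in T1=11: gcd(22, 11) = 11; lcm(22, 11) = 22 * 11 / 11 = 242 / 11 = 22
Fold in T2=6: gcd(22, 6) = 2; lcm(22, 6) = 22 * 6 / 2 = 132 / 2 = 66
Fold in T3=24: gcd(66, 24) = 6; lcm(66, 24) = 66 * 24 / 6 = 1584 / 6 = 264
Full cycle length = 264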